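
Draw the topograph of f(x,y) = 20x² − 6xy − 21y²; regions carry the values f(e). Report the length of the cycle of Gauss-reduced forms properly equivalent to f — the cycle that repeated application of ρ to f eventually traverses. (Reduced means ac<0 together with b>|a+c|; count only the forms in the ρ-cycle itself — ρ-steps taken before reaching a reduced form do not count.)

D = 1716, ⌊√D⌋ = 41
descent: ρ → (-21,6,20)  [lands on river]
river: ρ → (20,34,-7)
river: ρ → (-7,36,15)
river: ρ → (15,24,-19)
river: ρ → (-19,14,20)
river: ρ → (20,26,-13)
river: ρ → (-13,26,20)
river: ρ → (20,14,-19)
river: ρ → (-19,24,15)
river: ρ → (15,36,-7)
river: ρ → (-7,34,20)
river: ρ → (20,6,-21)
river: ρ → (-21,36,5)
river: ρ → (5,34,-28)
river: ρ → (-28,22,11)
river: ρ → (11,22,-28)
river: ρ → (-28,34,5)
river: ρ → (5,36,-21)
ρ-cycle length = 18 (tail of 1 descent step not counted)

18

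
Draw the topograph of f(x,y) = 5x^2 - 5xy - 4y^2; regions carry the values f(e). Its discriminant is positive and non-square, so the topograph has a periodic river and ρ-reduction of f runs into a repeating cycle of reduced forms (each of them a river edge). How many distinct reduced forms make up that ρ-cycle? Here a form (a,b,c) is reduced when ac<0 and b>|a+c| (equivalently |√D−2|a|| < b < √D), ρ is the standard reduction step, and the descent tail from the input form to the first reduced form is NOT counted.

D = 105, ⌊√D⌋ = 10
descent: ρ → (-4,5,5)  [lands on river]
river: ρ → (5,5,-4)
river: ρ → (-4,3,6)
river: ρ → (6,9,-1)
river: ρ → (-1,9,6)
river: ρ → (6,3,-4)
ρ-cycle length = 6 (tail of 1 descent step not counted)

6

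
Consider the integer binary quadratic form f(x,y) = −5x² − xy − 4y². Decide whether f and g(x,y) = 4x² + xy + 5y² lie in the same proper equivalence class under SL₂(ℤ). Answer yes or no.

D₁ = -79, D₂ = -79
f is negative-definite; reduce −f:
−f: flip: (5,1,4)→(4,-1,5)
−f: reduced (well bottom): (4,-1,5) with a≤c, −a<b≤a
flip sign back: reduced form of f is (-4,1,-5)
g: reduced (well bottom): (4,1,5) with a≤c, −a<b≤a
reduced forms (-4, 1, -5) vs (4, 1, 5) ⇒ inequivalent

no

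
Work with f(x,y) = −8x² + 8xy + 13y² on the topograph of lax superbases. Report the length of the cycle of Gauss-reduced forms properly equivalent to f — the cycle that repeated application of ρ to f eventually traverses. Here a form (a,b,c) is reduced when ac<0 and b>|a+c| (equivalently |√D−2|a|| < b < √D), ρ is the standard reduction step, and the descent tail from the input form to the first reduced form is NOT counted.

D = 480, ⌊√D⌋ = 21
river: ρ → (13,18,-3)
river: ρ → (-3,18,13)
river: ρ → (13,8,-8)
river: ρ → (-8,8,13)
ρ-cycle length = 4 (tail of 0 descent steps not counted)

4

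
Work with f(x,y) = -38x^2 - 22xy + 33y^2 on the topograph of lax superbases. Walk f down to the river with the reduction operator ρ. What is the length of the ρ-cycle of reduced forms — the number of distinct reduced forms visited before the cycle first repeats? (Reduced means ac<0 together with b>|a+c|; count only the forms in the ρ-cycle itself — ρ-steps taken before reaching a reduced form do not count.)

D = 5500, ⌊√D⌋ = 74
descent: ρ → (33,22,-38)  [lands on river]
river: ρ → (-38,54,17)
river: ρ → (17,48,-47)
river: ρ → (-47,46,18)
river: ρ → (18,62,-23)
river: ρ → (-23,30,50)
river: ρ → (50,70,-3)
river: ρ → (-3,74,2)
river: ρ → (2,74,-3)
river: ρ → (-3,70,50)
river: ρ → (50,30,-23)
river: ρ → (-23,62,18)
river: ρ → (18,46,-47)
river: ρ → (-47,48,17)
river: ρ → (17,54,-38)
river: ρ → (-38,22,33)
river: ρ → (33,44,-27)
river: ρ → (-27,64,13)
river: ρ → (13,66,-22)
river: ρ → (-22,66,13)
river: ρ → (13,64,-27)
river: ρ → (-27,44,33)
ρ-cycle length = 22 (tail of 1 descent step not counted)

22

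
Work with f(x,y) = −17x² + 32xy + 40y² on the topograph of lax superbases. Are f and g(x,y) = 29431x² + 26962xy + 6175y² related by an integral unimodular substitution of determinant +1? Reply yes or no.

D₁ = 3744, D₂ = 3744
river cycle of f (length 8): (40, 48, -9), (-9, 60, 4), (4, 60, -9), (-9, 48, 40), (40, 32, -17), (-17, 36, 36), (36, 36, -17), (-17, 32, 40)
river cycle of g (length 8): (40, 48, -9), (-9, 60, 4), (4, 60, -9), (-9, 48, 40), (40, 32, -17), (-17, 36, 36), (36, 36, -17), (-17, 32, 40)
cycles coincide ⇒ equivalent

yes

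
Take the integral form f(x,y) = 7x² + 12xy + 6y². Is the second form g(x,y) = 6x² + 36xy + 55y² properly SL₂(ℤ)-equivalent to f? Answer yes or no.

D₁ = -24, D₂ = -24
f: translate: b→-2 (≡12 mod 14), so (7,12,6)→(7,-2,1)
f: flip: (7,-2,1)→(1,2,7)
f: translate: b→0 (≡2 mod 2), so (1,2,7)→(1,0,6)
f: reduced (well bottom): (1,0,6) with a≤c, −a<b≤a
g: translate: b→0 (≡36 mod 12), so (6,36,55)→(6,0,1)
g: flip: (6,0,1)→(1,0,6)
g: reduced (well bottom): (1,0,6) with a≤c, −a<b≤a
reduced forms (1, 0, 6) vs (1, 0, 6) ⇒ equivalent

yes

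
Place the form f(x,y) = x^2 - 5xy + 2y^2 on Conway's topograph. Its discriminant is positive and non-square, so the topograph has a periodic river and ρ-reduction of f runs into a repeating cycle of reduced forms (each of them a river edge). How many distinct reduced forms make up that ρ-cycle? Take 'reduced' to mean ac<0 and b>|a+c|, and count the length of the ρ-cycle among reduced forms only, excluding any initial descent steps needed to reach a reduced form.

D = 17, ⌊√D⌋ = 4
descent: ρ → (2,1,-2)  [lands on river]
river: ρ → (-2,3,1)
river: ρ → (1,3,-2)
river: ρ → (-2,1,2)
river: ρ → (2,3,-1)
river: ρ → (-1,3,2)
ρ-cycle length = 6 (tail of 1 descent step not counted)

6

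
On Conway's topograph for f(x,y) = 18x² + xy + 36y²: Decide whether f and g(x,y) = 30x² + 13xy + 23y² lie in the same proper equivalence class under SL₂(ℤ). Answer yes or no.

D₁ = -2591, D₂ = -2591
f: reduced (well bottom): (18,1,36) with a≤c, −a<b≤a
g: flip: (30,13,23)→(23,-13,30)
g: reduced (well bottom): (23,-13,30) with a≤c, −a<b≤a
reduced forms (18, 1, 36) vs (23, -13, 30) ⇒ inequivalent

no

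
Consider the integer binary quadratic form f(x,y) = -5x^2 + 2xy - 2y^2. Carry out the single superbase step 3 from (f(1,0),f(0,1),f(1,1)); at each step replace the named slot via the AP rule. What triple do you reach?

start (-5,-2,-5) = (f(1,0),f(0,1),f(1,1))
replace slot 3: 2·((-5)+(-2)) − (-5) = -9 → (-5,-2,-9)

-5,-2,-9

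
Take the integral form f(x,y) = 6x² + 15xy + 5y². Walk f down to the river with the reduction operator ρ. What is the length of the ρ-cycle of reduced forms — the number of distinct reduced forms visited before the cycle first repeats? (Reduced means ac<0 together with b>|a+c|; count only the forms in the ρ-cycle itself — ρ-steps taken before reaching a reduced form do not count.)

D = 105, ⌊√D⌋ = 10
descent: ρ → (5,5,-4)  [lands on river]
river: ρ → (-4,3,6)
river: ρ → (6,9,-1)
river: ρ → (-1,9,6)
river: ρ → (6,3,-4)
river: ρ → (-4,5,5)
ρ-cycle length = 6 (tail of 1 descent step not counted)

6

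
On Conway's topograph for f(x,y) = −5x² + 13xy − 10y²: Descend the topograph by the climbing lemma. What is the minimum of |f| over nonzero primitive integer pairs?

translate: b→-3 (≡-13 mod 10), so (5,-13,10)→(5,-3,2)
flip: (5,-3,2)→(2,3,5)
translate: b→-1 (≡3 mod 4), so (2,3,5)→(2,-1,4)
reduced (well bottom): (2,-1,4) with a≤c, −a<b≤a
well minimum |f| = |-2| = 2 (negative-definite)

2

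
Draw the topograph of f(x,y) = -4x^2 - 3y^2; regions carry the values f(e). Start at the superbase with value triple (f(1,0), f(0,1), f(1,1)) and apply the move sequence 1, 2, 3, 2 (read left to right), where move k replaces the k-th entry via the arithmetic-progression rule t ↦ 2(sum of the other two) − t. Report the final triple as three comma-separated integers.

start (-4,-3,-7) = (f(1,0),f(0,1),f(1,1))
replace slot 1: 2·((-3)+(-7)) − (-4) = -16 → (-16,-3,-7)
replace slot 2: 2·((-16)+(-7)) − (-3) = -43 → (-16,-43,-7)
replace slot 3: 2·((-16)+(-43)) − (-7) = -111 → (-16,-43,-111)
replace slot 2: 2·((-16)+(-111)) − (-43) = -211 → (-16,-211,-111)

-16,-211,-111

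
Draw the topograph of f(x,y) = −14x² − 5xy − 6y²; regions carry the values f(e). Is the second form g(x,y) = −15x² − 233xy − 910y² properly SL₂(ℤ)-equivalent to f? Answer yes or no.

D₁ = -311, D₂ = -311
f is negative-definite; reduce −f:
−f: flip: (14,5,6)→(6,-5,14)
−f: reduced (well bottom): (6,-5,14) with a≤c, −a<b≤a
flip sign back: reduced form of f is (-6,5,-14)
g is negative-definite; reduce −g:
−g: translate: b→-7 (≡233 mod 30), so (15,233,910)→(15,-7,6)
−g: flip: (15,-7,6)→(6,7,15)
−g: translate: b→-5 (≡7 mod 12), so (6,7,15)→(6,-5,14)
−g: reduced (well bottom): (6,-5,14) with a≤c, −a<b≤a
flip sign back: reduced form of g is (-6,5,-14)
reduced forms (-6, 5, -14) vs (-6, 5, -14) ⇒ equivalent

yes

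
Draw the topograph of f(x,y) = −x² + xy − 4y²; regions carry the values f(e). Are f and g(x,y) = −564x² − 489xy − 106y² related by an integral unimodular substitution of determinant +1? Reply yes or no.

D₁ = -15, D₂ = -15
f is negative-definite; reduce −f:
−f: translate: b→1 (≡-1 mod 2), so (1,-1,4)→(1,1,4)
−f: reduced (well bottom): (1,1,4) with a≤c, −a<b≤a
flip sign back: reduced form of f is (-1,-1,-4)
g is negative-definite; reduce −g:
−g: flip: (564,489,106)→(106,-489,564)
−g: translate: b→-65 (≡-489 mod 212), so (106,-489,564)→(106,-65,10)
−g: flip: (106,-65,10)→(10,65,106)
−g: translate: b→5 (≡65 mod 20), so (10,65,106)→(10,5,1)
−g: flip: (10,5,1)→(1,-5,10)
−g: translate: b→1 (≡-5 mod 2), so (1,-5,10)→(1,1,4)
−g: reduced (well bottom): (1,1,4) with a≤c, −a<b≤a
flip sign back: reduced form of g is (-1,-1,-4)
reduced forms (-1, -1, -4) vs (-1, -1, -4) ⇒ equivalent

yes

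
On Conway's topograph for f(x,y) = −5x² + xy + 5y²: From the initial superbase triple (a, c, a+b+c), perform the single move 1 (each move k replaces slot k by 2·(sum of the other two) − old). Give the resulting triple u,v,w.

start (-5,5,1) = (f(1,0),f(0,1),f(1,1))
replace slot 1: 2·(5+1) − (-5) = 17 → (17,5,1)

17,5,1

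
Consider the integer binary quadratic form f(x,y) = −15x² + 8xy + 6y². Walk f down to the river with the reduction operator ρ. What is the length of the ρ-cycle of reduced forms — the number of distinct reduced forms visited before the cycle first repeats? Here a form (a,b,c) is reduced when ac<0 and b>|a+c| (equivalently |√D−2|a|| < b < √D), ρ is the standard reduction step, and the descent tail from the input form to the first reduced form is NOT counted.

D = 424, ⌊√D⌋ = 20
descent: ρ → (6,16,-7)  [lands on river]
river: ρ → (-7,12,10)
river: ρ → (10,8,-9)
river: ρ → (-9,10,9)
river: ρ → (9,8,-10)
river: ρ → (-10,12,7)
river: ρ → (7,16,-6)
river: ρ → (-6,20,1)
river: ρ → (1,20,-6)
river: ρ → (-6,16,7)
river: ρ → (7,12,-10)
river: ρ → (-10,8,9)
river: ρ → (9,10,-9)
river: ρ → (-9,8,10)
river: ρ → (10,12,-7)
river: ρ → (-7,16,6)
river: ρ → (6,20,-1)
river: ρ → (-1,20,6)
ρ-cycle length = 18 (tail of 1 descent step not counted)

18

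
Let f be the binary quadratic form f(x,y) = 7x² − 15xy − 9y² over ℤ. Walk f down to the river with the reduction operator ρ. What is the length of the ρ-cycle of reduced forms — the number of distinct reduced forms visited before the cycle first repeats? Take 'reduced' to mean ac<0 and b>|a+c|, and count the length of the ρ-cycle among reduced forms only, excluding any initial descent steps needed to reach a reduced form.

D = 477, ⌊√D⌋ = 21
descent: ρ → (-9,15,7)  [lands on river]
river: ρ → (7,13,-11)
river: ρ → (-11,9,9)
river: ρ → (9,9,-11)
river: ρ → (-11,13,7)
river: ρ → (7,15,-9)
river: ρ → (-9,21,1)
river: ρ → (1,21,-9)
ρ-cycle length = 8 (tail of 1 descent step not counted)

8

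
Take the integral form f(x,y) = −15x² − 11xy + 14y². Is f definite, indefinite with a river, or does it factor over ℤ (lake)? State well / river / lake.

D = b²−4ac = (-11)² − 4·(-15)·14 = 961
D = 31² is a perfect square ⇒ form factors over ℤ ⇒ lakes

lake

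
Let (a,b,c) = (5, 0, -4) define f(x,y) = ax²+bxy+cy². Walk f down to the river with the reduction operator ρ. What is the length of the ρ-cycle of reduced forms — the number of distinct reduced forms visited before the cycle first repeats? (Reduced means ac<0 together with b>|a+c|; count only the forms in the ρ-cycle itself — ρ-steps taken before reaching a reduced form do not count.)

D = 80, ⌊√D⌋ = 8
descent: ρ → (-4,8,1)  [lands on river]
river: ρ → (1,8,-4)
ρ-cycle length = 2 (tail of 1 descent step not counted)

2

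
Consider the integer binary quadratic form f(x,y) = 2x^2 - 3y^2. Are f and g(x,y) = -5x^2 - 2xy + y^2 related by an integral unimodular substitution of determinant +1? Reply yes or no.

D₁ = 24, D₂ = 24
river cycle of f (length 2): (2, 4, -1), (-1, 4, 2)
river cycle of g (length 2): (1, 4, -2), (-2, 4, 1)
cycles differ ⇒ inequivalent

no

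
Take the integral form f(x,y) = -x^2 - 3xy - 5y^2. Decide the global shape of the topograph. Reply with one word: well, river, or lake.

D = b²−4ac = (-3)² − 4·(-1)·(-5) = -11
D < 0 ⇒ definite ⇒ every region one sign ⇒ single well

well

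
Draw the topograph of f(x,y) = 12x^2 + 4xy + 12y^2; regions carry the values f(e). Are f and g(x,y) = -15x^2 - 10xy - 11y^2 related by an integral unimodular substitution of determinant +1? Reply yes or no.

D₁ = -560, D₂ = -560
f: reduced (well bottom): (12,4,12) with a≤c, −a<b≤a
g is negative-definite; reduce −g:
−g: flip: (15,10,11)→(11,-10,15)
−g: reduced (well bottom): (11,-10,15) with a≤c, −a<b≤a
flip sign back: reduced form of g is (-11,10,-15)
reduced forms (12, 4, 12) vs (-11, 10, -15) ⇒ inequivalent

no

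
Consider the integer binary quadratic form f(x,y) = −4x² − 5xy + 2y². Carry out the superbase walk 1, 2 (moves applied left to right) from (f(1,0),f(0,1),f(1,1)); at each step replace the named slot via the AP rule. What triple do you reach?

start (-4,2,-7) = (f(1,0),f(0,1),f(1,1))
replace slot 1: 2·(2+(-7)) − (-4) = -6 → (-6,2,-7)
replace slot 2: 2·((-6)+(-7)) − 2 = -28 → (-6,-28,-7)

-6,-28,-7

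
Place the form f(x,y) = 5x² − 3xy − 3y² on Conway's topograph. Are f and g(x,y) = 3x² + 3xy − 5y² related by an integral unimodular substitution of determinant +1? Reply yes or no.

D₁ = 69, D₂ = 69
river cycle of f (length 4): (-3, 3, 5), (5, 7, -1), (-1, 7, 5), (5, 3, -3)
river cycle of g (length 4): (-5, 7, 1), (1, 7, -5), (-5, 3, 3), (3, 3, -5)
cycles differ ⇒ inequivalent

no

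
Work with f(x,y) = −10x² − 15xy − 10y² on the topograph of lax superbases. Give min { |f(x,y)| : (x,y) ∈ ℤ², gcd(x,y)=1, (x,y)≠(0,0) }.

translate: b→-5 (≡15 mod 20), so (10,15,10)→(10,-5,5)
flip: (10,-5,5)→(5,5,10)
reduced (well bottom): (5,5,10) with a≤c, −a<b≤a
well minimum |f| = |-5| = 5 (negative-definite)

5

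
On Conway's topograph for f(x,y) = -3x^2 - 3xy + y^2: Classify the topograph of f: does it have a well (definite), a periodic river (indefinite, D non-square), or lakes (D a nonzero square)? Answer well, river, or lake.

D = b²−4ac = (-3)² − 4·(-3)·1 = 21
D > 0 non-square ⇒ indefinite ⇒ periodic river

river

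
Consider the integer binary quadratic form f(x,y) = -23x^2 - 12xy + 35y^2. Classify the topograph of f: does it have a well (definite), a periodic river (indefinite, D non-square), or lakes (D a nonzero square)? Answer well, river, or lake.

D = b²−4ac = (-12)² − 4·(-23)·35 = 3364
D = 58² is a perfect square ⇒ form factors over ℤ ⇒ lakes

lake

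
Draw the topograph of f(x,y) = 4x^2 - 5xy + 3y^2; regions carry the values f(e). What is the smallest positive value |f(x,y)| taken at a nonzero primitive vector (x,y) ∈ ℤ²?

translate: b→3 (≡-5 mod 8), so (4,-5,3)→(4,3,2)
flip: (4,3,2)→(2,-3,4)
translate: b→1 (≡-3 mod 4), so (2,-3,4)→(2,1,3)
reduced (well bottom): (2,1,3) with a≤c, −a<b≤a
well minimum = a = 2

2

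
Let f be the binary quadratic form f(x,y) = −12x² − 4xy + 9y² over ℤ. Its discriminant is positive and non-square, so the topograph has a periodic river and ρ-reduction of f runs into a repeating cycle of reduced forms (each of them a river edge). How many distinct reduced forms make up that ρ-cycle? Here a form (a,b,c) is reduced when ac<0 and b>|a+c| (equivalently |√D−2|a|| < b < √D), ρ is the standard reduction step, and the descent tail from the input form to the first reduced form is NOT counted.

D = 448, ⌊√D⌋ = 21
descent: ρ → (9,4,-12)  [lands on river]
river: ρ → (-12,20,1)
river: ρ → (1,20,-12)
river: ρ → (-12,4,9)
river: ρ → (9,14,-7)
river: ρ → (-7,14,9)
ρ-cycle length = 6 (tail of 1 descent step not counted)

6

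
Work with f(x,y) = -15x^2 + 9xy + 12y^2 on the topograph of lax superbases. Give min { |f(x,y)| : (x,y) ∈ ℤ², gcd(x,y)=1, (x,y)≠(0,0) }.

river: ρ → (12,15,-12)
river: ρ → (-12,9,15)
river: ρ → (15,21,-6)
river: ρ → (-6,27,3)
river: ρ → (3,27,-6)
river: ρ → (-6,21,15)
river: ρ → (15,9,-12)
river: ρ → (-12,15,12)
river: ρ → (12,9,-15)
river: ρ → (-15,21,6)
river: ρ → (6,27,-3)
river: ρ → (-3,27,6)
river: ρ → (6,21,-15)
river: ρ → (-15,9,12)
closes: descent 0, river 14
min |a| on river = 3

3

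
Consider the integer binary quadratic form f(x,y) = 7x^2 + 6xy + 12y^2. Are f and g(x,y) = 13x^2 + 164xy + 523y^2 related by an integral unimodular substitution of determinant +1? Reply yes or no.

D₁ = -300, D₂ = -300
f: reduced (well bottom): (7,6,12) with a≤c, −a<b≤a
g: translate: b→8 (≡164 mod 26), so (13,164,523)→(13,8,7)
g: flip: (13,8,7)→(7,-8,13)
g: translate: b→6 (≡-8 mod 14), so (7,-8,13)→(7,6,12)
g: reduced (well bottom): (7,6,12) with a≤c, −a<b≤a
reduced forms (7, 6, 12) vs (7, 6, 12) ⇒ equivalent

yes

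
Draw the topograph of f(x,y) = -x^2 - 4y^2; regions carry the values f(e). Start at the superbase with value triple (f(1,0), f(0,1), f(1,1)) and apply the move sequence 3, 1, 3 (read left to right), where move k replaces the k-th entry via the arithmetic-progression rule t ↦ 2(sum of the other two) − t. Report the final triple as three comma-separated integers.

start (-1,-4,-5) = (f(1,0),f(0,1),f(1,1))
replace slot 3: 2·((-1)+(-4)) − (-5) = -5 → (-1,-4,-5)
replace slot 1: 2·((-4)+(-5)) − (-1) = -17 → (-17,-4,-5)
replace slot 3: 2·((-17)+(-4)) − (-5) = -37 → (-17,-4,-37)

-17,-4,-37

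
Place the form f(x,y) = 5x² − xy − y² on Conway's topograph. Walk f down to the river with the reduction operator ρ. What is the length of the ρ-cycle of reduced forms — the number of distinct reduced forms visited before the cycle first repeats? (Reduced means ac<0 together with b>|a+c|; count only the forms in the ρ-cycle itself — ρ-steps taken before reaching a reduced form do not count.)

D = 21, ⌊√D⌋ = 4
descent: ρ → (-1,3,3)  [lands on river]
river: ρ → (3,3,-1)
ρ-cycle length = 2 (tail of 1 descent step not counted)

2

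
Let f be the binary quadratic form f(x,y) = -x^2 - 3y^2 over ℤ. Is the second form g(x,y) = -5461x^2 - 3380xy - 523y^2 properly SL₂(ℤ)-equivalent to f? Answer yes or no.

D₁ = -12, D₂ = -12
f is negative-definite; reduce −f:
−f: reduced (well bottom): (1,0,3) with a≤c, −a<b≤a
flip sign back: reduced form of f is (-1,0,-3)
g is negative-definite; reduce −g:
−g: flip: (5461,3380,523)→(523,-3380,5461)
−g: translate: b→-242 (≡-3380 mod 1046), so (523,-3380,5461)→(523,-242,28)
−g: flip: (523,-242,28)→(28,242,523)
−g: translate: b→18 (≡242 mod 56), so (28,242,523)→(28,18,3)
−g: flip: (28,18,3)→(3,-18,28)
−g: translate: b→0 (≡-18 mod 6), so (3,-18,28)→(3,0,1)
−g: flip: (3,0,1)→(1,0,3)
−g: reduced (well bottom): (1,0,3) with a≤c, −a<b≤a
flip sign back: reduced form of g is (-1,0,-3)
reduced forms (-1, 0, -3) vs (-1, 0, -3) ⇒ equivalent

yes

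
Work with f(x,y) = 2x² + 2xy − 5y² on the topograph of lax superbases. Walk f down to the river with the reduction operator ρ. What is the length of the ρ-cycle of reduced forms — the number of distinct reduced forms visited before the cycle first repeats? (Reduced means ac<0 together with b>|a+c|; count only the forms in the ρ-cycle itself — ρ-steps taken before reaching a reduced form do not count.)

D = 44, ⌊√D⌋ = 6
descent: ρ → (-5,-2,2)
descent: ρ → (2,6,-1)  [lands on river]
river: ρ → (-1,6,2)
ρ-cycle length = 2 (tail of 2 descent steps not counted)

2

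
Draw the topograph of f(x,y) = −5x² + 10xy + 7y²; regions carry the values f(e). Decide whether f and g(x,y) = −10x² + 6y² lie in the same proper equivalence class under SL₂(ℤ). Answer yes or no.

D₁ = 240, D₂ = 240
river cycle of f (length 6): (7, 4, -8), (-8, 12, 3), (3, 12, -8), (-8, 4, 7), (7, 10, -5), (-5, 10, 7)
river cycle of g (length 2): (6, 12, -4), (-4, 12, 6)
cycles differ ⇒ inequivalent

no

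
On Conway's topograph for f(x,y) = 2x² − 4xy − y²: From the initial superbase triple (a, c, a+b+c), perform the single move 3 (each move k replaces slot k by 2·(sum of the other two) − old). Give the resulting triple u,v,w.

start (2,-1,-3) = (f(1,0),f(0,1),f(1,1))
replace slot 3: 2·(2+(-1)) − (-3) = 5 → (2,-1,5)

2,-1,5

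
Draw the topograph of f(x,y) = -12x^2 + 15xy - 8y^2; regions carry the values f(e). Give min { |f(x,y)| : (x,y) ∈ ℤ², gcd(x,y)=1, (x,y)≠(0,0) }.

translate: b→9 (≡-15 mod 24), so (12,-15,8)→(12,9,5)
flip: (12,9,5)→(5,-9,12)
translate: b→1 (≡-9 mod 10), so (5,-9,12)→(5,1,8)
reduced (well bottom): (5,1,8) with a≤c, −a<b≤a
well minimum |f| = |-5| = 5 (negative-definite)

5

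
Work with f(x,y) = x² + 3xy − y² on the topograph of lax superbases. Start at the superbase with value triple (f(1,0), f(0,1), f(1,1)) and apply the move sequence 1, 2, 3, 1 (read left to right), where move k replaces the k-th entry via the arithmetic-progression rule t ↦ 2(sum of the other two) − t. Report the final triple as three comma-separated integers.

start (1,-1,3) = (f(1,0),f(0,1),f(1,1))
replace slot 1: 2·((-1)+3) − 1 = 3 → (3,-1,3)
replace slot 2: 2·(3+3) − (-1) = 13 → (3,13,3)
replace slot 3: 2·(3+13) − 3 = 29 → (3,13,29)
replace slot 1: 2·(13+29) − 3 = 81 → (81,13,29)

81,13,29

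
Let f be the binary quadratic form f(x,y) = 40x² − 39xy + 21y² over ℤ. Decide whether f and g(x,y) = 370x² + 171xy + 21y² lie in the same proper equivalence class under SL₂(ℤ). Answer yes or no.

D₁ = -1839, D₂ = -1839
f: flip: (40,-39,21)→(21,39,40)
f: translate: b→-3 (≡39 mod 42), so (21,39,40)→(21,-3,22)
f: reduced (well bottom): (21,-3,22) with a≤c, −a<b≤a
g: flip: (370,171,21)→(21,-171,370)
g: translate: b→-3 (≡-171 mod 42), so (21,-171,370)→(21,-3,22)
g: reduced (well bottom): (21,-3,22) with a≤c, −a<b≤a
reduced forms (21, -3, 22) vs (21, -3, 22) ⇒ equivalent

yes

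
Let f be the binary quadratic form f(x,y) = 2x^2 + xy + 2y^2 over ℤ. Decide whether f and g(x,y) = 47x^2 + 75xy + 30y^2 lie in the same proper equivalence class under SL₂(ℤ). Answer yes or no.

D₁ = -15, D₂ = -15
f: reduced (well bottom): (2,1,2) with a≤c, −a<b≤a
g: translate: b→-19 (≡75 mod 94), so (47,75,30)→(47,-19,2)
g: flip: (47,-19,2)→(2,19,47)
g: translate: b→-1 (≡19 mod 4), so (2,19,47)→(2,-1,2)
g: flip: (2,-1,2)→(2,1,2)
g: reduced (well bottom): (2,1,2) with a≤c, −a<b≤a
reduced forms (2, 1, 2) vs (2, 1, 2) ⇒ equivalent

yes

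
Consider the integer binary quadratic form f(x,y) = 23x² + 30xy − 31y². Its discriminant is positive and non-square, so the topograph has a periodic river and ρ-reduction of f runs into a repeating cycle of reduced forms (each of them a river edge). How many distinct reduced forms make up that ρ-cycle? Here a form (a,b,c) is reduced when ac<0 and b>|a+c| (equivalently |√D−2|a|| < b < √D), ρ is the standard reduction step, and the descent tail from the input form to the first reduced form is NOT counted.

D = 3752, ⌊√D⌋ = 61
river: ρ → (-31,32,22)
river: ρ → (22,56,-7)
river: ρ → (-7,56,22)
river: ρ → (22,32,-31)
river: ρ → (-31,30,23)
river: ρ → (23,16,-38)
river: ρ → (-38,60,1)
river: ρ → (1,60,-38)
river: ρ → (-38,16,23)
river: ρ → (23,30,-31)
ρ-cycle length = 10 (tail of 0 descent steps not counted)

10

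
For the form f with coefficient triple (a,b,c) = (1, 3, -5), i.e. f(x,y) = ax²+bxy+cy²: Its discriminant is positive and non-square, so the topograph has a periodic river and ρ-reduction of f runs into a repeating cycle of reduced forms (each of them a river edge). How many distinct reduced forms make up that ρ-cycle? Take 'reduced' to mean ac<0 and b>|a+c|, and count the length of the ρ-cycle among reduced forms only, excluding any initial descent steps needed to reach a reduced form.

D = 29, ⌊√D⌋ = 5
descent: ρ → (-5,-3,1)
descent: ρ → (1,5,-1)  [lands on river]
river: ρ → (-1,5,1)
ρ-cycle length = 2 (tail of 2 descent steps not counted)

2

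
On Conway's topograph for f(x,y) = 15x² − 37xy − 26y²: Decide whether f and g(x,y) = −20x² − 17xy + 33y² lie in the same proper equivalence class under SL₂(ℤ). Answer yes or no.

D₁ = 2929, D₂ = 2929
river cycle of f (length 78): (-26, 37, 15), (15, 53, -2), (-2, 51, 41), (41, 31, -12), (-12, 41, 26), (26, 11, -27), (-27, 43, 10), (10, 37, -39), (-39, 41, 8), (8, 39, -44), … (68 more)
river cycle of g (length 90): (33, 17, -20), (-20, 23, 30), (30, 37, -13), (-13, 41, 24), (24, 7, -30), (-30, 53, 1), (1, 53, -30), (-30, 7, 24), (24, 41, -13), (-13, 37, 30), … (80 more)
cycles differ ⇒ inequivalent

no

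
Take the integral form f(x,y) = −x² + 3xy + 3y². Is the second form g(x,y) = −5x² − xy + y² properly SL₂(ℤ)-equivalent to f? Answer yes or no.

D₁ = 21, D₂ = 21
river cycle of f (length 2): (3, 3, -1), (-1, 3, 3)
river cycle of g (length 2): (1, 3, -3), (-3, 3, 1)
cycles differ ⇒ inequivalent

no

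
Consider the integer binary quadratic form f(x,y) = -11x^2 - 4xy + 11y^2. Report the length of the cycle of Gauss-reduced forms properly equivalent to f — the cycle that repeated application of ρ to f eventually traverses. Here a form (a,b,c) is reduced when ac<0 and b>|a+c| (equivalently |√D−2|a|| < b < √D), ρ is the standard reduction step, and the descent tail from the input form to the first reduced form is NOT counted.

D = 500, ⌊√D⌋ = 22
descent: ρ → (11,4,-11)  [lands on river]
river: ρ → (-11,18,4)
river: ρ → (4,22,-1)
river: ρ → (-1,22,4)
river: ρ → (4,18,-11)
river: ρ → (-11,4,11)
river: ρ → (11,18,-4)
river: ρ → (-4,22,1)
river: ρ → (1,22,-4)
river: ρ → (-4,18,11)
ρ-cycle length = 10 (tail of 1 descent step not counted)

10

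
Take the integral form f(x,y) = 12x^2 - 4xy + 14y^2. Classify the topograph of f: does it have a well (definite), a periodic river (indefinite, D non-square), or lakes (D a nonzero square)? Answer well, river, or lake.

D = b²−4ac = (-4)² − 4·12·14 = -656
D < 0 ⇒ definite ⇒ every region one sign ⇒ single well

well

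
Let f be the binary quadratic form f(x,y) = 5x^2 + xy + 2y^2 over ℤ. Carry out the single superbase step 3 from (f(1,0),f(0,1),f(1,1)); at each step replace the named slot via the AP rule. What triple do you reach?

start (5,2,8) = (f(1,0),f(0,1),f(1,1))
replace slot 3: 2·(5+2) − 8 = 6 → (5,2,6)

5,2,6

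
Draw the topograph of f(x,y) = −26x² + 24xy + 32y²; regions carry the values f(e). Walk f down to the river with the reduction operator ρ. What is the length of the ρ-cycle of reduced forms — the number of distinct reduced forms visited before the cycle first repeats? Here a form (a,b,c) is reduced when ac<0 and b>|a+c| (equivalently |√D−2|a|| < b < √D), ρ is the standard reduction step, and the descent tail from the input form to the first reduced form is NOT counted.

D = 3904, ⌊√D⌋ = 62
river: ρ → (32,40,-18)
river: ρ → (-18,32,40)
river: ρ → (40,48,-10)
river: ρ → (-10,52,30)
river: ρ → (30,8,-32)
river: ρ → (-32,56,6)
river: ρ → (6,52,-50)
river: ρ → (-50,48,8)
river: ρ → (8,48,-50)
river: ρ → (-50,52,6)
river: ρ → (6,56,-32)
river: ρ → (-32,8,30)
river: ρ → (30,52,-10)
river: ρ → (-10,48,40)
river: ρ → (40,32,-18)
river: ρ → (-18,40,32)
river: ρ → (32,24,-26)
river: ρ → (-26,28,30)
river: ρ → (30,32,-24)
river: ρ → (-24,16,38)
river: ρ → (38,60,-2)
river: ρ → (-2,60,38)
river: ρ → (38,16,-24)
river: ρ → (-24,32,30)
river: ρ → (30,28,-26)
river: ρ → (-26,24,32)
ρ-cycle length = 26 (tail of 0 descent steps not counted)

26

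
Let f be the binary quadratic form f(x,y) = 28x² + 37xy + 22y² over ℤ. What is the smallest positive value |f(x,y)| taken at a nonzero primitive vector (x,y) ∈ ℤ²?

translate: b→-19 (≡37 mod 56), so (28,37,22)→(28,-19,13)
flip: (28,-19,13)→(13,19,28)
translate: b→-7 (≡19 mod 26), so (13,19,28)→(13,-7,22)
reduced (well bottom): (13,-7,22) with a≤c, −a<b≤a
well minimum = a = 13

13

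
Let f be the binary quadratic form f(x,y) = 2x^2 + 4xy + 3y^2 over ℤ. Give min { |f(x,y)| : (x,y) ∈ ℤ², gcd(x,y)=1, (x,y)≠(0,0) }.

translate: b→0 (≡4 mod 4), so (2,4,3)→(2,0,1)
flip: (2,0,1)→(1,0,2)
reduced (well bottom): (1,0,2) with a≤c, −a<b≤a
well minimum = a = 1

1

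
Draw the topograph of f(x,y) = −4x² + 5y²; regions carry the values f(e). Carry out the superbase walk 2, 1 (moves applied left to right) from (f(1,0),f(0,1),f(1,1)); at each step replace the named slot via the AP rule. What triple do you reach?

start (-4,5,1) = (f(1,0),f(0,1),f(1,1))
replace slot 2: 2·((-4)+1) − 5 = -11 → (-4,-11,1)
replace slot 1: 2·((-11)+1) − (-4) = -16 → (-16,-11,1)

-16,-11,1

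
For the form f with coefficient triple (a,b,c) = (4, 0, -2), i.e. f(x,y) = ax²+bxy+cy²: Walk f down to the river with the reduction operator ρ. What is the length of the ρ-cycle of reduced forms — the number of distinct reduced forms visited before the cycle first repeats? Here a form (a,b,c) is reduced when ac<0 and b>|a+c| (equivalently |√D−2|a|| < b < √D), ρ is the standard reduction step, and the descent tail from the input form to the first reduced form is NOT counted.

D = 32, ⌊√D⌋ = 5
descent: ρ → (-2,4,2)  [lands on river]
river: ρ → (2,4,-2)
ρ-cycle length = 2 (tail of 1 descent step not counted)

2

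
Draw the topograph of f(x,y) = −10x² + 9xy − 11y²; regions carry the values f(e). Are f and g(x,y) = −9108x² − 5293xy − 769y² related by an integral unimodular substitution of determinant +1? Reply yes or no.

D₁ = -359, D₂ = -359
f is negative-definite; reduce −f:
−f: reduced (well bottom): (10,-9,11) with a≤c, −a<b≤a
flip sign back: reduced form of f is (-10,9,-11)
g is negative-definite; reduce −g:
−g: flip: (9108,5293,769)→(769,-5293,9108)
−g: translate: b→-679 (≡-5293 mod 1538), so (769,-5293,9108)→(769,-679,150)
−g: flip: (769,-679,150)→(150,679,769)
−g: translate: b→79 (≡679 mod 300), so (150,679,769)→(150,79,11)
−g: flip: (150,79,11)→(11,-79,150)
−g: translate: b→9 (≡-79 mod 22), so (11,-79,150)→(11,9,10)
−g: flip: (11,9,10)→(10,-9,11)
−g: reduced (well bottom): (10,-9,11) with a≤c, −a<b≤a
flip sign back: reduced form of g is (-10,9,-11)
reduced forms (-10, 9, -11) vs (-10, 9, -11) ⇒ equivalent

yes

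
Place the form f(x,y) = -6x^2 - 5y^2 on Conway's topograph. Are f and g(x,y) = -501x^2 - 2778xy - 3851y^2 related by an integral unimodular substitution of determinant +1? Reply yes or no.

D₁ = -120, D₂ = -120
f is negative-definite; reduce −f:
−f: flip: (6,0,5)→(5,0,6)
−f: reduced (well bottom): (5,0,6) with a≤c, −a<b≤a
flip sign back: reduced form of f is (-5,0,-6)
g is negative-definite; reduce −g:
−g: translate: b→-228 (≡2778 mod 1002), so (501,2778,3851)→(501,-228,26)
−g: flip: (501,-228,26)→(26,228,501)
−g: translate: b→20 (≡228 mod 52), so (26,228,501)→(26,20,5)
−g: flip: (26,20,5)→(5,-20,26)
−g: translate: b→0 (≡-20 mod 10), so (5,-20,26)→(5,0,6)
−g: reduced (well bottom): (5,0,6) with a≤c, −a<b≤a
flip sign back: reduced form of g is (-5,0,-6)
reduced forms (-5, 0, -6) vs (-5, 0, -6) ⇒ equivalent

yes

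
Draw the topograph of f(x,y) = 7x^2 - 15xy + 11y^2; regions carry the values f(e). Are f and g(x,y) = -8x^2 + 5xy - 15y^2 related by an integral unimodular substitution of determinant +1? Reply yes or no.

D₁ = -83, D₂ = -455
discriminants differ ⇒ not SL₂(ℤ)-equivalent

no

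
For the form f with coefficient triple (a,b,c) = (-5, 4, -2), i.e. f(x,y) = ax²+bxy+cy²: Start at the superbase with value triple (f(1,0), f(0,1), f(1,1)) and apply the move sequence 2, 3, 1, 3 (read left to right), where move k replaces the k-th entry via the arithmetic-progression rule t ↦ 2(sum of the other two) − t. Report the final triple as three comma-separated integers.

start (-5,-2,-3) = (f(1,0),f(0,1),f(1,1))
replace slot 2: 2·((-5)+(-3)) − (-2) = -14 → (-5,-14,-3)
replace slot 3: 2·((-5)+(-14)) − (-3) = -35 → (-5,-14,-35)
replace slot 1: 2·((-14)+(-35)) − (-5) = -93 → (-93,-14,-35)
replace slot 3: 2·((-93)+(-14)) − (-35) = -179 → (-93,-14,-179)

-93,-14,-179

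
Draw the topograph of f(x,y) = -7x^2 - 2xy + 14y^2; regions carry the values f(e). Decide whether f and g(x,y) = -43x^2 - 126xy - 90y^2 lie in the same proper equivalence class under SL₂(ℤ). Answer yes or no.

D₁ = 396, D₂ = 396
river cycle of f (length 4): (-7, 12, 9), (9, 6, -10), (-10, 14, 5), (5, 16, -7)
river cycle of g (length 4): (-7, 12, 9), (9, 6, -10), (-10, 14, 5), (5, 16, -7)
cycles coincide ⇒ equivalent

yes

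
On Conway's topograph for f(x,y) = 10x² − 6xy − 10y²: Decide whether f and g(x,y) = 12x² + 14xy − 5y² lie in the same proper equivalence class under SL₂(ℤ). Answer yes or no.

D₁ = 436, D₂ = 436
river cycle of f (length 14): (-10, 6, 10), (10, 14, -6), (-6, 10, 14), (14, 18, -2), (-2, 18, 14), (14, 10, -6), (-6, 14, 10), (10, 6, -10), (-10, 14, 6), (6, 10, -14), … (4 more)
river cycle of g (length 30): (-5, 16, 9), (9, 20, -1), (-1, 20, 9), (9, 16, -5), (-5, 14, 12), (12, 10, -7), (-7, 18, 4), (4, 14, -15), (-15, 16, 3), (3, 20, -3), … (20 more)
cycles differ ⇒ inequivalent

no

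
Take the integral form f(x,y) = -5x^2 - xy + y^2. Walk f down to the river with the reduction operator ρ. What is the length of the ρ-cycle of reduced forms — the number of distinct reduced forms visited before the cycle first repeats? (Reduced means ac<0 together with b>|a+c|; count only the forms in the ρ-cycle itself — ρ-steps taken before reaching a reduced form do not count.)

D = 21, ⌊√D⌋ = 4
descent: ρ → (1,3,-3)  [lands on river]
river: ρ → (-3,3,1)
ρ-cycle length = 2 (tail of 1 descent step not counted)

2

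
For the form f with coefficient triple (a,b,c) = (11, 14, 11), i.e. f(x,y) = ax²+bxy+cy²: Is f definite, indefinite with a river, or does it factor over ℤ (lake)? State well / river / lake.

D = b²−4ac = 14² − 4·11·11 = -288
D < 0 ⇒ definite ⇒ every region one sign ⇒ single well

well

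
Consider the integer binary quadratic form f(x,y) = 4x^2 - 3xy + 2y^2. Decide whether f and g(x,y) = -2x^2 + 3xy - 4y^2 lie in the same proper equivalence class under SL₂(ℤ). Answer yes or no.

D₁ = -23, D₂ = -23
f: flip: (4,-3,2)→(2,3,4)
f: translate: b→-1 (≡3 mod 4), so (2,3,4)→(2,-1,3)
f: reduced (well bottom): (2,-1,3) with a≤c, −a<b≤a
g is negative-definite; reduce −g:
−g: translate: b→1 (≡-3 mod 4), so (2,-3,4)→(2,1,3)
−g: reduced (well bottom): (2,1,3) with a≤c, −a<b≤a
flip sign back: reduced form of g is (-2,-1,-3)
reduced forms (2, -1, 3) vs (-2, -1, -3) ⇒ inequivalent

no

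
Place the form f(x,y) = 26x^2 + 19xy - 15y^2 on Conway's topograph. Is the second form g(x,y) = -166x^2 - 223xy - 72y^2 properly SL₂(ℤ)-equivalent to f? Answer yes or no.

D₁ = 1921, D₂ = 1921
river cycle of f (length 58): (-15, 41, 4), (4, 39, -25), (-25, 11, 18), (18, 25, -18), (-18, 11, 25), (25, 39, -4), (-4, 41, 15), (15, 19, -26), (-26, 33, 8), (8, 31, -30), … (48 more)
river cycle of g (length 58): (-8, 33, 26), (26, 19, -15), (-15, 41, 4), (4, 39, -25), (-25, 11, 18), (18, 25, -18), (-18, 11, 25), (25, 39, -4), (-4, 41, 15), (15, 19, -26), … (48 more)
cycles coincide ⇒ equivalent

yes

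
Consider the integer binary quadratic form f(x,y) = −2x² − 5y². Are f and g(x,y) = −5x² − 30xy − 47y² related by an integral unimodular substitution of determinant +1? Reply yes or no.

D₁ = -40, D₂ = -40
f is negative-definite; reduce −f:
−f: reduced (well bottom): (2,0,5) with a≤c, −a<b≤a
flip sign back: reduced form of f is (-2,0,-5)
g is negative-definite; reduce −g:
−g: translate: b→0 (≡30 mod 10), so (5,30,47)→(5,0,2)
−g: flip: (5,0,2)→(2,0,5)
−g: reduced (well bottom): (2,0,5) with a≤c, −a<b≤a
flip sign back: reduced form of g is (-2,0,-5)
reduced forms (-2, 0, -5) vs (-2, 0, -5) ⇒ equivalent

yes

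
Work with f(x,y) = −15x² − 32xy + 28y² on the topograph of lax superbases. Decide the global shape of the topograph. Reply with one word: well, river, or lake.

D = b²−4ac = (-32)² − 4·(-15)·28 = 2704
D = 52² is a perfect square ⇒ form factors over ℤ ⇒ lakes

lake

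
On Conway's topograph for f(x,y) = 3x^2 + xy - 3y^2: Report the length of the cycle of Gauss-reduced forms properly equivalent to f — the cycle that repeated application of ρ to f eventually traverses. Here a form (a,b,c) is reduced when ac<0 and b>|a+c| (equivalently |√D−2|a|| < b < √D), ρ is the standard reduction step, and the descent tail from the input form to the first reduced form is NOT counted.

D = 37, ⌊√D⌋ = 6
river: ρ → (-3,5,1)
river: ρ → (1,5,-3)
river: ρ → (-3,1,3)
river: ρ → (3,5,-1)
river: ρ → (-1,5,3)
river: ρ → (3,1,-3)
ρ-cycle length = 6 (tail of 0 descent steps not counted)

6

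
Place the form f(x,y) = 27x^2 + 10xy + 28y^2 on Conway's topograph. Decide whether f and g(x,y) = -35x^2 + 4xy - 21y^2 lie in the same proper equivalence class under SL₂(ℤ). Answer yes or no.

D₁ = -2924, D₂ = -2924
f: reduced (well bottom): (27,10,28) with a≤c, −a<b≤a
g is negative-definite; reduce −g:
−g: flip: (35,-4,21)→(21,4,35)
−g: reduced (well bottom): (21,4,35) with a≤c, −a<b≤a
flip sign back: reduced form of g is (-21,-4,-35)
reduced forms (27, 10, 28) vs (-21, -4, -35) ⇒ inequivalent

no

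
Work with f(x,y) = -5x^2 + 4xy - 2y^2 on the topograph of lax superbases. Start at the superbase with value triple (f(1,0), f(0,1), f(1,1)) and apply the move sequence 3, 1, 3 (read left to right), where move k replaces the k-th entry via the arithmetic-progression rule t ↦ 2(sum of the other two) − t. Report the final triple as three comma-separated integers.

start (-5,-2,-3) = (f(1,0),f(0,1),f(1,1))
replace slot 3: 2·((-5)+(-2)) − (-3) = -11 → (-5,-2,-11)
replace slot 1: 2·((-2)+(-11)) − (-5) = -21 → (-21,-2,-11)
replace slot 3: 2·((-21)+(-2)) − (-11) = -35 → (-21,-2,-35)

-21,-2,-35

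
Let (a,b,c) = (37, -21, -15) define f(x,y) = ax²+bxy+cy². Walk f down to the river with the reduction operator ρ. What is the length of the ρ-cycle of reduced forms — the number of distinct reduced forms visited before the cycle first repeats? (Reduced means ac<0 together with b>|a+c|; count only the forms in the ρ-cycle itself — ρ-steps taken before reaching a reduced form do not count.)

D = 2661, ⌊√D⌋ = 51
descent: ρ → (-15,51,1)  [lands on river]
river: ρ → (1,51,-15)
river: ρ → (-15,39,19)
river: ρ → (19,37,-17)
river: ρ → (-17,31,25)
river: ρ → (25,19,-23)
river: ρ → (-23,27,21)
river: ρ → (21,15,-29)
river: ρ → (-29,43,7)
river: ρ → (7,41,-35)
river: ρ → (-35,29,13)
river: ρ → (13,49,-5)
river: ρ → (-5,51,3)
river: ρ → (3,51,-5)
river: ρ → (-5,49,13)
river: ρ → (13,29,-35)
river: ρ → (-35,41,7)
river: ρ → (7,43,-29)
river: ρ → (-29,15,21)
river: ρ → (21,27,-23)
river: ρ → (-23,19,25)
river: ρ → (25,31,-17)
river: ρ → (-17,37,19)
river: ρ → (19,39,-15)
ρ-cycle length = 24 (tail of 1 descent step not counted)

24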